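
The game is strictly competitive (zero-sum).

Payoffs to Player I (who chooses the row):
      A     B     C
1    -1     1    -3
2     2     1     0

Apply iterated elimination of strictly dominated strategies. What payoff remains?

0

Column A is strictly dominated by C for Player II (-3<-1, 0<2); eliminate A.
Column B is strictly dominated by C for Player II (-3<1, 0<1); eliminate B.
Row 1 is strictly dominated by row 2 (0>-3); eliminate 1.
Only (2, C) remains, with payoff 0.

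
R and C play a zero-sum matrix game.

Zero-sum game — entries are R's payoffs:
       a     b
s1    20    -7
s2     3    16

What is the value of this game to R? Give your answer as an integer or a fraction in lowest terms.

341/40

Row minima are -7 and 3, so R's maximin is 3; column maxima are 20 and 16, so C's minimax is 16. These differ, so the equilibrium is in mixed strategies.
Let R play s1 with probability p. C is indifferent when 20p + 3(1−p) = −7p + 16(1−p), giving p = 13/40.
Let C play a with probability q. R is indifferent when 20q − 7(1−q) = 3q + 16(1−q), giving q = 23/40.
The value is 20·(23/40) + (-7)·(17/40) = 341/40.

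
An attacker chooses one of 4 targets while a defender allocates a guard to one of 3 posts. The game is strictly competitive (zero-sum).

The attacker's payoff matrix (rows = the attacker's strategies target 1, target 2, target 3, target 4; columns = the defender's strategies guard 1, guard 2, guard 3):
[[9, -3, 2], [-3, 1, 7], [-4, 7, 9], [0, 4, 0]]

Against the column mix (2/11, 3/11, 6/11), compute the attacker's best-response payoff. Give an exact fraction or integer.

target 1: (9)·(2/11) + (-3)·(3/11) + (2)·(6/11) = 21/11.
target 2: (-3)·(2/11) + (1)·(3/11) + (7)·(6/11) = 39/11.
target 3: (-4)·(2/11) + (7)·(3/11) + (9)·(6/11) = 67/11.
target 4: (0)·(2/11) + (4)·(3/11) + (0)·(6/11) = 12/11.
The best pure response is target 3 with expected payoff 67/11.

67/11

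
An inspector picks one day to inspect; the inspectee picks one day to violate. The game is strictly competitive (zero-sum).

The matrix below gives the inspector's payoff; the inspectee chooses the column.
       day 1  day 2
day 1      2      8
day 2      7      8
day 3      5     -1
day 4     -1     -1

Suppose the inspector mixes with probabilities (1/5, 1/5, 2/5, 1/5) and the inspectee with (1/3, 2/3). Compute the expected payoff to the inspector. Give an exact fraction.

Against (1/3, 2/3), each row's expected payoff is day 1: 6; day 2: 23/3; day 3: 1; day 4: -1.
Taking the (1/5, 1/5, 2/5, 1/5)-weighted average: (1/5)·(6) + (1/5)·(23/3) + (2/5)·(1) + (1/5)·(-1) = 44/15.

44/15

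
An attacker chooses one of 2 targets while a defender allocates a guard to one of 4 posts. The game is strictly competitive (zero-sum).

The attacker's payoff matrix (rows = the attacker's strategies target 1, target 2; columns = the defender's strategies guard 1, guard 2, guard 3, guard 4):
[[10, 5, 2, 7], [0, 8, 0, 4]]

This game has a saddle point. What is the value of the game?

Row minima: 2, 0 → the attacker's maximin is 2.
Column maxima: 10, 8, 2, 7 → the defender's minimax is 2.
They coincide at (target 1, guard 3), so the value is 2.

2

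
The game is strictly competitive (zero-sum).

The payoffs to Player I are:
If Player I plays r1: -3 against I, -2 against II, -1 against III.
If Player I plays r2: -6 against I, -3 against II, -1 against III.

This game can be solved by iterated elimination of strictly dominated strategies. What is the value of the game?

-3

Column II is strictly dominated by I for Player II (-3<-2, -6<-3); eliminate II.
Column III is strictly dominated by I for Player II (-3<-1, -6<-1); eliminate III.
Row r2 is strictly dominated by row r1 (-3>-6); eliminate r2.
Only (r1, I) remains, with payoff -3.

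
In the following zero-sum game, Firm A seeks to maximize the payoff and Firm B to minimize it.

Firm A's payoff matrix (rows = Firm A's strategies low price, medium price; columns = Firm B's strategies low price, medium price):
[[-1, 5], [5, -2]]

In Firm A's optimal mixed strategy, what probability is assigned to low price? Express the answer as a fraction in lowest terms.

7/13

Row minima are -1 and -2, so Firm A's maximin is -1; column maxima are 5 and 5, so Firm B's minimax is 5. These differ, so the equilibrium is in mixed strategies.
Let Firm A play low price with probability p. Firm B is indifferent when −p + 5(1−p) = 5p − 2(1−p), giving p = 7/13.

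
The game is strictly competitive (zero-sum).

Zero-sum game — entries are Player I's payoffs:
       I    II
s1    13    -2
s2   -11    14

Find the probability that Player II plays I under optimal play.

Row minima are -2 and -11, so Player I's maximin is -2; column maxima are 13 and 14, so Player II's minimax is 13. These differ, so the equilibrium is in mixed strategies.
Let Player II play I with probability q. Player I is indifferent when 13q − 2(1−q) = −11q + 14(1−q), giving q = 2/5.

2/5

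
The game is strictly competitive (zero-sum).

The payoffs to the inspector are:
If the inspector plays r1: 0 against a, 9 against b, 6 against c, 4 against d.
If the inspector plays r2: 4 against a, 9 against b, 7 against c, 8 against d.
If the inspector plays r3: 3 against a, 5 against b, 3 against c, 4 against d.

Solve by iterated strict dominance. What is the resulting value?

Row r3 is strictly dominated by row r2 (4>3, 9>5, 7>3, 8>4); eliminate r3.
Column d is strictly dominated by a for the inspectee (0<4, 4<8); eliminate d.
Column c is strictly dominated by a for the inspectee (0<6, 4<7); eliminate c.
Column b is strictly dominated by a for the inspectee (0<9, 4<9); eliminate b.
Row r1 is strictly dominated by row r2 (4>0); eliminate r1.
Only (r2, a) remains, with payoff 4.

4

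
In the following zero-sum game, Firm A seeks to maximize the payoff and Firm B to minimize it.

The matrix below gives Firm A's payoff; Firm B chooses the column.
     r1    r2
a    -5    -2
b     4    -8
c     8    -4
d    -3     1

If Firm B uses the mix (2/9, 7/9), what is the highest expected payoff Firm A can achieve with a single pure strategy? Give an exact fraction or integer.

a: (-5)·(2/9) + (-2)·(7/9) = -8/3.
b: (4)·(2/9) + (-8)·(7/9) = -16/3.
c: (8)·(2/9) + (-4)·(7/9) = -4/3.
d: (-3)·(2/9) + (1)·(7/9) = 1/9.
The best pure response is d with expected payoff 1/9.

1/9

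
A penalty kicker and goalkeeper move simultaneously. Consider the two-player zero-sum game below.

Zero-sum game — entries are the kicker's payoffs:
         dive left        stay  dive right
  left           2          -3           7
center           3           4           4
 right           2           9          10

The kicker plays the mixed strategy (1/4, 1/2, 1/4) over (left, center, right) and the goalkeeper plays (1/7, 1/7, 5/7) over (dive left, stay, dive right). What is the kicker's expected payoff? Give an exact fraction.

149/28

Against (1/7, 1/7, 5/7), each row's expected payoff is left: 34/7; center: 27/7; right: 61/7.
Taking the (1/4, 1/2, 1/4)-weighted average: (1/4)·(34/7) + (1/2)·(27/7) + (1/4)·(61/7) = 149/28.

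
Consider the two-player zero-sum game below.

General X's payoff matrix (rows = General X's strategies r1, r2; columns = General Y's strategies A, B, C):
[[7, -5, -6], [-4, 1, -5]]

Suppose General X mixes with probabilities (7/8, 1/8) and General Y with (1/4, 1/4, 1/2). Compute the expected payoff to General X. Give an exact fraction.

-83/32

Against (1/4, 1/4, 1/2), each row's expected payoff is r1: -5/2; r2: -13/4.
Taking the (7/8, 1/8)-weighted average: (7/8)·(-5/2) + (1/8)·(-13/4) = -83/32.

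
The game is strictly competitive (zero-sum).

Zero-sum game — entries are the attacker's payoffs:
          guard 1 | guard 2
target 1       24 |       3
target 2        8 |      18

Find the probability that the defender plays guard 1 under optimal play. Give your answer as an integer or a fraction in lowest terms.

Row minima are 3 and 8, so the attacker's maximin is 8; column maxima are 24 and 18, so the defender's minimax is 18. These differ, so the equilibrium is in mixed strategies.
Let the defender play guard 1 with probability q. The attacker is indifferent when 24q + 3(1−q) = 8q + 18(1−q), giving q = 15/31.

15/31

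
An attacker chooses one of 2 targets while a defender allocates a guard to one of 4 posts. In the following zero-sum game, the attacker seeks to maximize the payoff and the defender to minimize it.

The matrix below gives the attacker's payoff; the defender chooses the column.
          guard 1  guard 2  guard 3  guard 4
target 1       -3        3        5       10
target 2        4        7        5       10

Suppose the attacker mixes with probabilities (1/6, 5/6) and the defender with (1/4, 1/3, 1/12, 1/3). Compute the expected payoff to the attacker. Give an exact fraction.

Against (1/4, 1/3, 1/12, 1/3), each row's expected payoff is target 1: 4; target 2: 85/12.
Taking the (1/6, 5/6)-weighted average: (1/6)·(4) + (5/6)·(85/12) = 473/72.

473/72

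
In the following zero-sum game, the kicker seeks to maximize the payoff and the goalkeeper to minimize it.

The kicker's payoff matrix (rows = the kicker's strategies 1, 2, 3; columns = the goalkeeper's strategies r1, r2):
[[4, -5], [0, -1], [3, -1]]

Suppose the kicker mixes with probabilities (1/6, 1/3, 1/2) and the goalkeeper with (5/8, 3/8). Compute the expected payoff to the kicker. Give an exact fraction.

35/48

Against (5/8, 3/8), each row's expected payoff is 1: 5/8; 2: -3/8; 3: 3/2.
Taking the (1/6, 1/3, 1/2)-weighted average: (1/6)·(5/8) + (1/3)·(-3/8) + (1/2)·(3/2) = 35/48.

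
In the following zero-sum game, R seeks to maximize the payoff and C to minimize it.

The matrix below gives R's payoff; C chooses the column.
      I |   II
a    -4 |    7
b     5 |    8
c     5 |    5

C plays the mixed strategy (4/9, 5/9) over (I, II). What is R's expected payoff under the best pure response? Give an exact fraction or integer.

a: (-4)·(4/9) + (7)·(5/9) = 19/9.
b: (5)·(4/9) + (8)·(5/9) = 20/3.
c: (5)·(4/9) + (5)·(5/9) = 5.
The best pure response is b with expected payoff 20/3.

20/3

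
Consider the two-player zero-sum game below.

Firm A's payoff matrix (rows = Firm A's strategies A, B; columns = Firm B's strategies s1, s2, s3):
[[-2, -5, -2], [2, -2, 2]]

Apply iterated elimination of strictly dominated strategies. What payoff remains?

-2

Column s1 is strictly dominated by s2 for Firm B (-5<-2, -2<2); eliminate s1.
Row A is strictly dominated by row B (-2>-5, 2>-2); eliminate A.
Column s3 is strictly dominated by s2 for Firm B (-2<2); eliminate s3.
Only (B, s2) remains, with payoff -2.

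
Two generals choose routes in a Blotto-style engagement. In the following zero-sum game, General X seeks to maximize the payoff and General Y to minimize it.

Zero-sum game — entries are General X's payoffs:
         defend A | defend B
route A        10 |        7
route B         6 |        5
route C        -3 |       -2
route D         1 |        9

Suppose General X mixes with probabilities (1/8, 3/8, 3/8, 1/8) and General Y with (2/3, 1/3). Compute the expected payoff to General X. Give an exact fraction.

65/24

Against (2/3, 1/3), each row's expected payoff is route A: 9; route B: 17/3; route C: -8/3; route D: 11/3.
Taking the (1/8, 3/8, 3/8, 1/8)-weighted average: (1/8)·(9) + (3/8)·(17/3) + (3/8)·(-8/3) + (1/8)·(11/3) = 65/24.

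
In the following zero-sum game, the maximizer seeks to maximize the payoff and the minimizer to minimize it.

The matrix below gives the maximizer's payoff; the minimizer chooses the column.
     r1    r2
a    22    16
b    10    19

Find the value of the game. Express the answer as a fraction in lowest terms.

Row minima are 16 and 10, so the maximizer's maximin is 16; column maxima are 22 and 19, so the minimizer's minimax is 19. These differ, so the equilibrium is in mixed strategies.
Let the maximizer play a with probability p. The minimizer is indifferent when 22p + 10(1−p) = 16p + 19(1−p), giving p = 3/5.
Let the minimizer play r1 with probability q. The maximizer is indifferent when 22q + 16(1−q) = 10q + 19(1−q), giving q = 1/5.
The value is 22·(1/5) + (16)·(4/5) = 86/5.

86/5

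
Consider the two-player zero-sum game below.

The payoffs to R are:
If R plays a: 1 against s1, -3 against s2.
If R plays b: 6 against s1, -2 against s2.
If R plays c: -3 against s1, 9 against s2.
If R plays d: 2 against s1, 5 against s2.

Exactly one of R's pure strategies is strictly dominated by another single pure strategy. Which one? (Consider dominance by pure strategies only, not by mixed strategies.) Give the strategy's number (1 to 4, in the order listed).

1

Compare a with b: 6 > 1, -2 > -3.
So b strictly dominates a for R; a is strictly dominated.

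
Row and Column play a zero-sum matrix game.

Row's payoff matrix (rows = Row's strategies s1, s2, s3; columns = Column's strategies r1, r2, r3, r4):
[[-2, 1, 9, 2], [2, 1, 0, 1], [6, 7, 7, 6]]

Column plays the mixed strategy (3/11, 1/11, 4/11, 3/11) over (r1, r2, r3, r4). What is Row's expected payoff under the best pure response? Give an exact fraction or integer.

71/11

s1: (-2)·(3/11) + (1)·(1/11) + (9)·(4/11) + (2)·(3/11) = 37/11.
s2: (2)·(3/11) + (1)·(1/11) + (0)·(4/11) + (1)·(3/11) = 10/11.
s3: (6)·(3/11) + (7)·(1/11) + (7)·(4/11) + (6)·(3/11) = 71/11.
The best pure response is s3 with expected payoff 71/11.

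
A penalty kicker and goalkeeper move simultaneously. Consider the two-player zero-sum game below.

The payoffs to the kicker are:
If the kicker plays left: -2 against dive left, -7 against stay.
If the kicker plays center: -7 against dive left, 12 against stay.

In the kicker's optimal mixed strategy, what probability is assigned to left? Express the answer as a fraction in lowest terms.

Row minima are -7 and -7, so the kicker's maximin is -7; column maxima are -2 and 12, so the goalkeeper's minimax is -2. These differ, so the equilibrium is in mixed strategies.
Let the kicker play left with probability p. The goalkeeper is indifferent when −2p − 7(1−p) = −7p + 12(1−p), giving p = 19/24.

19/24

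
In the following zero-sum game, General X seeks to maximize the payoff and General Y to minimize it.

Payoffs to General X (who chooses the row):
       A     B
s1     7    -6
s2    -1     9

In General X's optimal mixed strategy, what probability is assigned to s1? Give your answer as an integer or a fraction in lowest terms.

10/23

Row minima are -6 and -1, so General X's maximin is -1; column maxima are 7 and 9, so General Y's minimax is 7. These differ, so the equilibrium is in mixed strategies.
Let General X play s1 with probability p. General Y is indifferent when 7p − (1−p) = −6p + 9(1−p), giving p = 10/23.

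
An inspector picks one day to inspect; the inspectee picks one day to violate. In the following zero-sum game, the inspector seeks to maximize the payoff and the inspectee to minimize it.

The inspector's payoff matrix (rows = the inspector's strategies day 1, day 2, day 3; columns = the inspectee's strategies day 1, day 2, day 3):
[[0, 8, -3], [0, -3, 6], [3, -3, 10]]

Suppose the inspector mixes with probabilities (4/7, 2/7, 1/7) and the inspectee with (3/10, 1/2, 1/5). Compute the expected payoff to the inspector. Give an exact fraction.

Against (3/10, 1/2, 1/5), each row's expected payoff is day 1: 17/5; day 2: -3/10; day 3: 7/5.
Taking the (4/7, 2/7, 1/7)-weighted average: (4/7)·(17/5) + (2/7)·(-3/10) + (1/7)·(7/5) = 72/35.

72/35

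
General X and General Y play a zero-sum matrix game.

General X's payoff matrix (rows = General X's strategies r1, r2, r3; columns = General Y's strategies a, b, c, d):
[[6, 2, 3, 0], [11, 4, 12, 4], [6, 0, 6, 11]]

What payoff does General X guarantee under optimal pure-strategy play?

4

Row minima: 0, 4, 0 → General X's maximin is 4.
Column maxima: 11, 4, 12, 11 → General Y's minimax is 4.
They coincide at (r2, b), so the value is 4.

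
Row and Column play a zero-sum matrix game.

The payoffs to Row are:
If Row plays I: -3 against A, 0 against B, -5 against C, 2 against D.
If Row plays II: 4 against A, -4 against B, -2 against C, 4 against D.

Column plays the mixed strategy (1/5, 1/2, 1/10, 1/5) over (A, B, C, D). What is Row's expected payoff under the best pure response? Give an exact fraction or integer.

-3/5

I: (-3)·(1/5) + (0)·(1/2) + (-5)·(1/10) + (2)·(1/5) = -7/10.
II: (4)·(1/5) + (-4)·(1/2) + (-2)·(1/10) + (4)·(1/5) = -3/5.
The best pure response is II with expected payoff -3/5.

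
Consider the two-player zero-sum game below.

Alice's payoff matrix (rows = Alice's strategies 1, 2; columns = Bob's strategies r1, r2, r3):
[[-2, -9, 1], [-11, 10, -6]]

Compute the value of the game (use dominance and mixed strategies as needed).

Column r3 is strictly dominated by r1 for Bob (it gives Alice more in every row).
The remaining 2×2 game on (1, 2) × (r1, r2) has no saddle point. Let Alice play 1 with probability p; indifference gives −2p − 11(1−p) = −9p + 10(1−p), so p = 3/4.
Similarly Bob's optimal q on r1 is 19/28, and the value is -2·(19/28) + (-9)·(9/28) = -17/4.

-17/4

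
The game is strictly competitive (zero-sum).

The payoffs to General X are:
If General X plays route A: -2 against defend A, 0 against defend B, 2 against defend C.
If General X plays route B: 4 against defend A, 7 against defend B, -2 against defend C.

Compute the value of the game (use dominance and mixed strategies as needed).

Column defend B is strictly dominated by defend A for General Y (it gives General X more in every row).
The remaining 2×2 game on (route A, route B) × (defend A, defend C) has no saddle point. Let General X play route A with probability p; indifference gives −2p + 4(1−p) = 2p − 2(1−p), so p = 3/5.
Similarly General Y's optimal q on defend A is 2/5, and the value is -2·(2/5) + (2)·(3/5) = 2/5.

2/5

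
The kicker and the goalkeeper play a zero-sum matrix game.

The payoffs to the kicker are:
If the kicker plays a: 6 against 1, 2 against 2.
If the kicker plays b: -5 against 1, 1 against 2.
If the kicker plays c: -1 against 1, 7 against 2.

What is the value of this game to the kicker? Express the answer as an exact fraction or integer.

Row b is strictly dominated by row c, so the kicker never plays it.
The remaining 2×2 game on (a, c) × (1, 2) has no saddle point. Let the kicker play a with probability p; indifference gives 6p − (1−p) = 2p + 7(1−p), so p = 2/3.
Similarly the goalkeeper's optimal q on 1 is 5/12, and the value is 6·(5/12) + (2)·(7/12) = 11/3.

11/3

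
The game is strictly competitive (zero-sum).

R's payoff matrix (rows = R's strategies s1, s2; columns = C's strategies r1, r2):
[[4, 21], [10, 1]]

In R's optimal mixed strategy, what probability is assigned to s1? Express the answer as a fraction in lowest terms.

Row minima are 4 and 1, so R's maximin is 4; column maxima are 10 and 21, so C's minimax is 10. These differ, so the equilibrium is in mixed strategies.
Let R play s1 with probability p. C is indifferent when 4p + 10(1−p) = 21p + (1−p), giving p = 9/26.

9/26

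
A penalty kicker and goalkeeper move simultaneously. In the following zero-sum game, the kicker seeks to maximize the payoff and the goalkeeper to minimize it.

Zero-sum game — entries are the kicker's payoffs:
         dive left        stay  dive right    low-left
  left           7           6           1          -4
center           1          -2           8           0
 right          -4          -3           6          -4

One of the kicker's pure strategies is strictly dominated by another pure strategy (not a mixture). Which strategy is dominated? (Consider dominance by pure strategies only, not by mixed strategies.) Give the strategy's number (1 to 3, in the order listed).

Compare right with center: 1 > -4, -2 > -3, 8 > 6, 0 > -4.
So center strictly dominates right for the kicker; right is strictly dominated.

3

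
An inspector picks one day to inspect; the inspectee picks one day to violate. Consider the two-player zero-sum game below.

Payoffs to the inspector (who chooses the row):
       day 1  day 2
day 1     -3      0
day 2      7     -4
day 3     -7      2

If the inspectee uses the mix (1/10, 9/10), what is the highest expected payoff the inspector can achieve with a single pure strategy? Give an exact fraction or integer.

11/10

day 1: (-3)·(1/10) + (0)·(9/10) = -3/10.
day 2: (7)·(1/10) + (-4)·(9/10) = -29/10.
day 3: (-7)·(1/10) + (2)·(9/10) = 11/10.
The best pure response is day 3 with expected payoff 11/10.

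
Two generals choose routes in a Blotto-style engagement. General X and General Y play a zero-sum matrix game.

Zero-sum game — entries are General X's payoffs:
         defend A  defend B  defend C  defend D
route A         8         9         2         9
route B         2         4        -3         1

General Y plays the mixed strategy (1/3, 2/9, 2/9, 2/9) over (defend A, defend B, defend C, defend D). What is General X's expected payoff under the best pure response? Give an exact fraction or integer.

64/9

route A: (8)·(1/3) + (9)·(2/9) + (2)·(2/9) + (9)·(2/9) = 64/9.
route B: (2)·(1/3) + (4)·(2/9) + (-3)·(2/9) + (1)·(2/9) = 10/9.
The best pure response is route A with expected payoff 64/9.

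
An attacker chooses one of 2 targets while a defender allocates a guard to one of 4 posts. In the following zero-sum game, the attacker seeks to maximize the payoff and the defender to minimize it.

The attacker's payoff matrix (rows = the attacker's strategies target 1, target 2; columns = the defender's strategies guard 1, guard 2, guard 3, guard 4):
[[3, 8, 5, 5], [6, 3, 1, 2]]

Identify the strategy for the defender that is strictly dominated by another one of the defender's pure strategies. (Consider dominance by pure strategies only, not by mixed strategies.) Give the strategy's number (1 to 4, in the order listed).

2

The defender prefers columns that give the attacker less. Compare guard 2 with guard 3: 5 < 8, 1 < 3.
So guard 3 strictly dominates guard 2 for the defender; guard 2 is strictly dominated.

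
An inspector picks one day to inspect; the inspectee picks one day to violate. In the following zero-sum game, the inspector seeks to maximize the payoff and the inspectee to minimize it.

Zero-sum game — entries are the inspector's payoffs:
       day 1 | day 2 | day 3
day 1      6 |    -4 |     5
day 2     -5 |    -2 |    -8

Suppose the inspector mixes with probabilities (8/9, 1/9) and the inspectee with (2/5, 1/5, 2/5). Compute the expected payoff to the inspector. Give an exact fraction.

Against (2/5, 1/5, 2/5), each row's expected payoff is day 1: 18/5; day 2: -28/5.
Taking the (8/9, 1/9)-weighted average: (8/9)·(18/5) + (1/9)·(-28/5) = 116/45.

116/45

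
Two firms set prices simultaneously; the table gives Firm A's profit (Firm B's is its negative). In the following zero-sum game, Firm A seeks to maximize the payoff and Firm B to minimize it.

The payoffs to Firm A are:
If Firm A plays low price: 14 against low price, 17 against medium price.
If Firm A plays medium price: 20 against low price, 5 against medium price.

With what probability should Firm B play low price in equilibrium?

Row minima are 14 and 5, so Firm A's maximin is 14; column maxima are 20 and 17, so Firm B's minimax is 17. These differ, so the equilibrium is in mixed strategies.
Let Firm B play low price with probability q. Firm A is indifferent when 14q + 17(1−q) = 20q + 5(1−q), giving q = 2/3.

2/3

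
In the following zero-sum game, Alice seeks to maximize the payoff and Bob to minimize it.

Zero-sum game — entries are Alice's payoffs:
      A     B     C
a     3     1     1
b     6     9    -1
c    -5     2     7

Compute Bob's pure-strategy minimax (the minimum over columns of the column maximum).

6

The worst case (largest entry) in each column is A: 6, B: 9, C: 7.
The best (smallest) of these is 6.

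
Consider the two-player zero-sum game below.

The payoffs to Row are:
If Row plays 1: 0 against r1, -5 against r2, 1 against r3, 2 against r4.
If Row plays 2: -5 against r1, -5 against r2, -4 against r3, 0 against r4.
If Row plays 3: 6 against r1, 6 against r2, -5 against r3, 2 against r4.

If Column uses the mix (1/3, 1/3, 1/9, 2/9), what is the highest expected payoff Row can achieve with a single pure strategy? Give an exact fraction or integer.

35/9

1: (0)·(1/3) + (-5)·(1/3) + (1)·(1/9) + (2)·(2/9) = -10/9.
2: (-5)·(1/3) + (-5)·(1/3) + (-4)·(1/9) + (0)·(2/9) = -34/9.
3: (6)·(1/3) + (6)·(1/3) + (-5)·(1/9) + (2)·(2/9) = 35/9.
The best pure response is 3 with expected payoff 35/9.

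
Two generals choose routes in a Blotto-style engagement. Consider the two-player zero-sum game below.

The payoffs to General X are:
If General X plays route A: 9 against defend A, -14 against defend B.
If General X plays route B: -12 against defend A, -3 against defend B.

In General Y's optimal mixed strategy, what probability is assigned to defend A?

11/32

Row minima are -14 and -12, so General X's maximin is -12; column maxima are 9 and -3, so General Y's minimax is -3. These differ, so the equilibrium is in mixed strategies.
Let General Y play defend A with probability q. General X is indifferent when 9q − 14(1−q) = −12q − 3(1−q), giving q = 11/32.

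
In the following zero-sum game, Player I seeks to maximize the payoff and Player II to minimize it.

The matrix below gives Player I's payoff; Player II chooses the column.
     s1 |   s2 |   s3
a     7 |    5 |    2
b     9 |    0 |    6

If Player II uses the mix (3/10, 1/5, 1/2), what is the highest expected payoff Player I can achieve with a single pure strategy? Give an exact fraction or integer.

57/10

a: (7)·(3/10) + (5)·(1/5) + (2)·(1/2) = 41/10.
b: (9)·(3/10) + (0)·(1/5) + (6)·(1/2) = 57/10.
The best pure response is b with expected payoff 57/10.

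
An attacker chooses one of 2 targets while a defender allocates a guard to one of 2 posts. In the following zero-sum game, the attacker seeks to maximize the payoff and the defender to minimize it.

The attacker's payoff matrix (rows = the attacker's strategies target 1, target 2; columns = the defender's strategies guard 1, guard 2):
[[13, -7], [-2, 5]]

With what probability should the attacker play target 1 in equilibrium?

Row minima are -7 and -2, so the attacker's maximin is -2; column maxima are 13 and 5, so the defender's minimax is 5. These differ, so the equilibrium is in mixed strategies.
Let the attacker play target 1 with probability p. The defender is indifferent when 13p − 2(1−p) = −7p + 5(1−p), giving p = 7/27.

7/27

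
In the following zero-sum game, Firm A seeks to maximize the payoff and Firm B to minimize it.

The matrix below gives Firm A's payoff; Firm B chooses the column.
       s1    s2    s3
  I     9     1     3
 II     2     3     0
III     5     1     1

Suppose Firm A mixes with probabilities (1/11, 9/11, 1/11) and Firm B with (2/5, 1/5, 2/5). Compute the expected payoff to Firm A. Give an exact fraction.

101/55

Against (2/5, 1/5, 2/5), each row's expected payoff is I: 5; II: 7/5; III: 13/5.
Taking the (1/11, 9/11, 1/11)-weighted average: (1/11)·(5) + (9/11)·(7/5) + (1/11)·(13/5) = 101/55.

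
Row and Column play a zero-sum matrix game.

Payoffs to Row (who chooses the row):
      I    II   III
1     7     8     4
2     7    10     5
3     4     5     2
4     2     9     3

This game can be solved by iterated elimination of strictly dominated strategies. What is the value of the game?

5

Row 3 is strictly dominated by row 1 (7>4, 8>5, 4>2); eliminate 3.
Column II is strictly dominated by I for Column (7<8, 7<10, 2<9); eliminate II.
Row 4 is strictly dominated by row 1 (7>2, 4>3); eliminate 4.
Column I is strictly dominated by III for Column (4<7, 5<7); eliminate I.
Row 1 is strictly dominated by row 2 (5>4); eliminate 1.
Only (2, III) remains, with payoff 5.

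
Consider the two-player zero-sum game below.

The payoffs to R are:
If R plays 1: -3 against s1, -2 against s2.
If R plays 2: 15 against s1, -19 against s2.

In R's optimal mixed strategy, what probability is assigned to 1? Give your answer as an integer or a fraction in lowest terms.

Row minima are -3 and -19, so R's maximin is -3; column maxima are 15 and -2, so C's minimax is -2. These differ, so the equilibrium is in mixed strategies.
Let R play 1 with probability p. C is indifferent when −3p + 15(1−p) = −2p − 19(1−p), giving p = 34/35.

34/35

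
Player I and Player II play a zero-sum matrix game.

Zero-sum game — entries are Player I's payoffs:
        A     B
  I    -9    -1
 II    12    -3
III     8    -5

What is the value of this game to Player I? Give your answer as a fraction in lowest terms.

-39/23

Row III is strictly dominated by row II, so Player I never plays it.
The remaining 2×2 game on (I, II) × (A, B) has no saddle point. Let Player I play I with probability p; indifference gives −9p + 12(1−p) = −p − 3(1−p), so p = 15/23.
Similarly Player II's optimal q on A is 2/23, and the value is -9·(2/23) + (-1)·(21/23) = -39/23.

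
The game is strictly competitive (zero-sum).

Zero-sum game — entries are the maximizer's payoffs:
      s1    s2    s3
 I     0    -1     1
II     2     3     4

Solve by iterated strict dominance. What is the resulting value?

Row I is strictly dominated by row II (2>0, 3>-1, 4>1); eliminate I.
Column s3 is strictly dominated by s1 for the minimizer (2<4); eliminate s3.
Column s2 is strictly dominated by s1 for the minimizer (2<3); eliminate s2.
Only (II, s1) remains, with payoff 2.

2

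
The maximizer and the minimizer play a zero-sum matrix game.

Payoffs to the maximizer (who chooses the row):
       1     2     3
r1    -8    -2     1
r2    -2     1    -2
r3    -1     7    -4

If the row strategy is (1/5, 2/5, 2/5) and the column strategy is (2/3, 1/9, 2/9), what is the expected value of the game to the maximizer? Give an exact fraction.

-92/45

Against (2/3, 1/9, 2/9), each row's expected payoff is r1: -16/3; r2: -5/3; r3: -7/9.
Taking the (1/5, 2/5, 2/5)-weighted average: (1/5)·(-16/3) + (2/5)·(-5/3) + (2/5)·(-7/9) = -92/45.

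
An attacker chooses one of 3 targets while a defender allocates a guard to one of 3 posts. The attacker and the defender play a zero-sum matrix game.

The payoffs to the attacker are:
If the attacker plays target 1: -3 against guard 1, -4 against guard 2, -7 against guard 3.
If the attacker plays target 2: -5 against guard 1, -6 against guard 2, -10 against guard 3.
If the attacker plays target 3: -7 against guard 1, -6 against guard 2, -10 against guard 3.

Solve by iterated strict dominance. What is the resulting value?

Row target 2 is strictly dominated by row target 1 (-3>-5, -4>-6, -7>-10); eliminate target 2.
Row target 3 is strictly dominated by row target 1 (-3>-7, -4>-6, -7>-10); eliminate target 3.
Column guard 2 is strictly dominated by guard 3 for the defender (-7<-4); eliminate guard 2.
Column guard 1 is strictly dominated by guard 3 for the defender (-7<-3); eliminate guard 1.
Only (target 1, guard 3) remains, with payoff -7.

-7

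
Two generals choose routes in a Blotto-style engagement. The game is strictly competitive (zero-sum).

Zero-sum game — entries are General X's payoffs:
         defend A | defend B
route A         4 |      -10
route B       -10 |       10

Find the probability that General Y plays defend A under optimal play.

Row minima are -10 and -10, so General X's maximin is -10; column maxima are 4 and 10, so General Y's minimax is 4. These differ, so the equilibrium is in mixed strategies.
Let General Y play defend A with probability q. General X is indifferent when 4q − 10(1−q) = −10q + 10(1−q), giving q = 10/17.

10/17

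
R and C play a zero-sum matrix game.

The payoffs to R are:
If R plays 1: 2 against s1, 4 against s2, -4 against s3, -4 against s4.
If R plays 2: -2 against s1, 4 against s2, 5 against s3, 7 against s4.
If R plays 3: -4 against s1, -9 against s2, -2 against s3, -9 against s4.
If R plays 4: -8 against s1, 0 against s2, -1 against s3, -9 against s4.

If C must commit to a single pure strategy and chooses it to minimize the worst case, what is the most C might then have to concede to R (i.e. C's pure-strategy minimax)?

2

The worst case (largest entry) in each column is s1: 2, s2: 4, s3: 5, s4: 7.
The best (smallest) of these is 2.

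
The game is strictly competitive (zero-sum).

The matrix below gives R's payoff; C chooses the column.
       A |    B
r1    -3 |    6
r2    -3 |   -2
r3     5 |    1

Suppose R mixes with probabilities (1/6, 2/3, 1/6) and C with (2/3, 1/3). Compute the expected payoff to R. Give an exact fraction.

-7/6

Against (2/3, 1/3), each row's expected payoff is r1: 0; r2: -8/3; r3: 11/3.
Taking the (1/6, 2/3, 1/6)-weighted average: (1/6)·(0) + (2/3)·(-8/3) + (1/6)·(11/3) = -7/6.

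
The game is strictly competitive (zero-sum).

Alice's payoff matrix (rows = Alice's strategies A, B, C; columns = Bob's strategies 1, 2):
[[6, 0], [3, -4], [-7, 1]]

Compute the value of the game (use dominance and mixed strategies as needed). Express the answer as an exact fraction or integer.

3/7

Row B is strictly dominated by row A, so Alice never plays it.
The remaining 2×2 game on (A, C) × (1, 2) has no saddle point. Let Alice play A with probability p; indifference gives 6p − 7(1−p) = (1−p), so p = 4/7.
Similarly Bob's optimal q on 1 is 1/14, and the value is 6·(1/14) + (0)·(13/14) = 3/7.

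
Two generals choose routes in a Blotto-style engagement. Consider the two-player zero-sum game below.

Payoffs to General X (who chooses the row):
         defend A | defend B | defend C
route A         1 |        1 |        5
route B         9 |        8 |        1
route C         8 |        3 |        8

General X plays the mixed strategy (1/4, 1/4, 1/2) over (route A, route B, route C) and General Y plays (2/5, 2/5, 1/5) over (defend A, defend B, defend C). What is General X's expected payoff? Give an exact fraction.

Against (2/5, 2/5, 1/5), each row's expected payoff is route A: 9/5; route B: 7; route C: 6.
Taking the (1/4, 1/4, 1/2)-weighted average: (1/4)·(9/5) + (1/4)·(7) + (1/2)·(6) = 26/5.

26/5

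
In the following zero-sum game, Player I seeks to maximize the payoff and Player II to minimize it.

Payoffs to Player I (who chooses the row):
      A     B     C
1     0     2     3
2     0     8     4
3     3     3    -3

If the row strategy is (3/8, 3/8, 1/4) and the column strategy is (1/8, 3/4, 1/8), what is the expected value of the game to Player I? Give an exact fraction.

237/64

Against (1/8, 3/4, 1/8), each row's expected payoff is 1: 15/8; 2: 13/2; 3: 9/4.
Taking the (3/8, 3/8, 1/4)-weighted average: (3/8)·(15/8) + (3/8)·(13/2) + (1/4)·(9/4) = 237/64.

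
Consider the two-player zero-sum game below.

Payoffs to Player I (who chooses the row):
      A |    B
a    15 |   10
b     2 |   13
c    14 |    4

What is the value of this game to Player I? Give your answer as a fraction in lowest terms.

175/16

Row c is strictly dominated by row a, so Player I never plays it.
The remaining 2×2 game on (a, b) × (A, B) has no saddle point. Let Player I play a with probability p; indifference gives 15p + 2(1−p) = 10p + 13(1−p), so p = 11/16.
Similarly Player II's optimal q on A is 3/16, and the value is 15·(3/16) + (10)·(13/16) = 175/16.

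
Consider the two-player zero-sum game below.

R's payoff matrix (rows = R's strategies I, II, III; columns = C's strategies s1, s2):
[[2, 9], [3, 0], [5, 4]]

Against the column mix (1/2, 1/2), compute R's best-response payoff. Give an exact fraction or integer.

I: (2)·(1/2) + (9)·(1/2) = 11/2.
II: (3)·(1/2) + (0)·(1/2) = 3/2.
III: (5)·(1/2) + (4)·(1/2) = 9/2.
The best pure response is I with expected payoff 11/2.

11/2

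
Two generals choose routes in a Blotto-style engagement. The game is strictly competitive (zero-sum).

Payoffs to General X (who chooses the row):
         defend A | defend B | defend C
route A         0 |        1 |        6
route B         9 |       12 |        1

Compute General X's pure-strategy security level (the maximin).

1

The worst-case payoff for each row is route A: 0, route B: 1.
The best of these is 1.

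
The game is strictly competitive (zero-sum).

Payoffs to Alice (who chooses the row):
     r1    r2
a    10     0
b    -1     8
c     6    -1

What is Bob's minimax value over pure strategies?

8

The worst case (largest entry) in each column is r1: 10, r2: 8.
The best (smallest) of these is 8.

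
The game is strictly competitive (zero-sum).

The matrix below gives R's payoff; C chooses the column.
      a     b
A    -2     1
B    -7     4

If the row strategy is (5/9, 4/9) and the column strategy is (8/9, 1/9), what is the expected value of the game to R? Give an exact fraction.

-283/81

Against (8/9, 1/9), each row's expected payoff is A: -5/3; B: -52/9.
Taking the (5/9, 4/9)-weighted average: (5/9)·(-5/3) + (4/9)·(-52/9) = -283/81.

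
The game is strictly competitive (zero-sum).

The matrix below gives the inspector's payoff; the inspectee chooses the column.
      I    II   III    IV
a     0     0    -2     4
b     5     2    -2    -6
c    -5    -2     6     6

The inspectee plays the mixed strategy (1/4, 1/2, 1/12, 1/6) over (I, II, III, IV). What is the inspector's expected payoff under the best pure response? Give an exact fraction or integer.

a: (0)·(1/4) + (0)·(1/2) + (-2)·(1/12) + (4)·(1/6) = 1/2.
b: (5)·(1/4) + (2)·(1/2) + (-2)·(1/12) + (-6)·(1/6) = 13/12.
c: (-5)·(1/4) + (-2)·(1/2) + (6)·(1/12) + (6)·(1/6) = -3/4.
The best pure response is b with expected payoff 13/12.

13/12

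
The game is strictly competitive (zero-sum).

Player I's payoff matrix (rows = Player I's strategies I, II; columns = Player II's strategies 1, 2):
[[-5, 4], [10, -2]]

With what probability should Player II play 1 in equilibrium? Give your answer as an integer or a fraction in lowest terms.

Row minima are -5 and -2, so Player I's maximin is -2; column maxima are 10 and 4, so Player II's minimax is 4. These differ, so the equilibrium is in mixed strategies.
Let Player II play 1 with probability q. Player I is indifferent when −5q + 4(1−q) = 10q − 2(1−q), giving q = 2/7.

2/7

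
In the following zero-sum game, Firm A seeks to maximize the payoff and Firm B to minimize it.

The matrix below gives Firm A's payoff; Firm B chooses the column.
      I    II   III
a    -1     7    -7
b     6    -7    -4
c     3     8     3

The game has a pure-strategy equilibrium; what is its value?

Row minima: -7, -7, 3 → Firm A's maximin is 3.
Column maxima: 6, 8, 3 → Firm B's minimax is 3.
They coincide at (c, III), so the value is 3.

3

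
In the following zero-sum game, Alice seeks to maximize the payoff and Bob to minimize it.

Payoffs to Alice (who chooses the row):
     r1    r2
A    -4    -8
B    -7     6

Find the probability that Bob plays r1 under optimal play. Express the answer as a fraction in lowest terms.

14/17

Row minima are -8 and -7, so Alice's maximin is -7; column maxima are -4 and 6, so Bob's minimax is -4. These differ, so the equilibrium is in mixed strategies.
Let Bob play r1 with probability q. Alice is indifferent when −4q − 8(1−q) = −7q + 6(1−q), giving q = 14/17.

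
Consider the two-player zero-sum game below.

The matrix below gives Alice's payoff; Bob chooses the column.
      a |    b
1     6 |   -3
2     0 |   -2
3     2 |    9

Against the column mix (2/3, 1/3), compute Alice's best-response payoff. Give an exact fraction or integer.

13/3

1: (6)·(2/3) + (-3)·(1/3) = 3.
2: (0)·(2/3) + (-2)·(1/3) = -2/3.
3: (2)·(2/3) + (9)·(1/3) = 13/3.
The best pure response is 3 with expected payoff 13/3.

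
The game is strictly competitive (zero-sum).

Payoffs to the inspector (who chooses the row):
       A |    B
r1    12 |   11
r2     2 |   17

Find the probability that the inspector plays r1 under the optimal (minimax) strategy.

15/16

Row minima are 11 and 2, so the inspector's maximin is 11; column maxima are 12 and 17, so the inspectee's minimax is 12. These differ, so the equilibrium is in mixed strategies.
Let the inspector play r1 with probability p. The inspectee is indifferent when 12p + 2(1−p) = 11p + 17(1−p), giving p = 15/16.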